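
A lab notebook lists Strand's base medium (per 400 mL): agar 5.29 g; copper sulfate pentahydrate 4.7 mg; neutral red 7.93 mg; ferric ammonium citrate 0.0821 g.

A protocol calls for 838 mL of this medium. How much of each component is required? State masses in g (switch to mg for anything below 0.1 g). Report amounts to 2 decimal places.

agar 11.08 g; copper sulfate pentahydrate 9.85 mg; neutral red 16.61 mg; ferric ammonium citrate 0.17 g

Scale factor = 838 mL / 400 mL = 2.095.
agar: 5.29 g × (838 mL / 400 mL) = 11.08 g
copper sulfate pentahydrate: 4.7 mg × (838 mL / 400 mL) = 9.85 mg
neutral red: 7.93 mg × (838 mL / 400 mL) = 16.61 mg
ferric ammonium citrate: 0.0821 g × (838 mL / 400 mL) = 0.17 g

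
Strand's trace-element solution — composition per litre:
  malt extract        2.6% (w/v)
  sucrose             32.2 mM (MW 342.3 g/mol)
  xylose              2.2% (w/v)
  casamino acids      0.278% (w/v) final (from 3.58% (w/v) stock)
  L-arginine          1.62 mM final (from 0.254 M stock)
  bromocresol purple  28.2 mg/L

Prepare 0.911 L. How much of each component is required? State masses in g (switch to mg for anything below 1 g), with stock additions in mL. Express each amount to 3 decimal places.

Scale factor relative to 1 L: 0.911.
malt extract: 2.6% w/v = 26 g/L → 26 × 0.911 L = 23.686 g
sucrose: 32.2 mmol/L × 342.3 g/mol × 0.911 L ÷ 1000 = 10.041 g
xylose: 2.2 g per 100 mL × 911 mL ÷ 100 = 20.042 g
casamino acids: C1V1 = C2V2 → 0.278% ÷ 3.58% × 911 mL = 70.742 mL
L-arginine: V = C2·V2/C1 = 1.62 mM × 911 mL ÷ 254 mM = 5.810 mL
bromocresol purple: 28.2 mg/L × 0.911 L = 25.690 mg

malt extract 23.686 g; sucrose 10.041 g; xylose 20.042 g; casamino acids 70.742 mL; L-arginine 5.810 mL; bromocresol purple 25.690 mg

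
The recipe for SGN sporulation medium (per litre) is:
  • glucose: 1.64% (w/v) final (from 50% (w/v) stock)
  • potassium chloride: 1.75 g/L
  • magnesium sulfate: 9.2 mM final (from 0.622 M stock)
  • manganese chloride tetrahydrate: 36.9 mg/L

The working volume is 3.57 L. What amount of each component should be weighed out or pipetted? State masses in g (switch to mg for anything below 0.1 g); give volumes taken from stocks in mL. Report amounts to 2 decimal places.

Working volume: 3.57 L.
glucose: C1V1 = C2V2 → 1.64% ÷ 50% × 3570 mL = 117.10 mL
potassium chloride: 1.75 g/L × 3.57 L = 6.25 g
magnesium sulfate: dilute stock: 9.2 mM × 3570 mL ÷ 622 mM = 52.80 mL
manganese chloride tetrahydrate: 36.9 mg/L × 3.57 L = 131.733 mg = 0.13 g

glucose 117.10 mL; potassium chloride 6.25 g; magnesium sulfate 52.80 mL; manganese chloride tetrahydrate 0.13 g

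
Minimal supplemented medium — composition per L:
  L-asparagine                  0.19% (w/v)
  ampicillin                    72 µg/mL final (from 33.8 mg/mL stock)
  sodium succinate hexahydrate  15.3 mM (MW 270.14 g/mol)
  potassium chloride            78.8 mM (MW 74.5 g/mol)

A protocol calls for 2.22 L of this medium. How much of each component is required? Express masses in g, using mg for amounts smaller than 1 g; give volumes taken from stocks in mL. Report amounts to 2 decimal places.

Scale factor relative to 1 L: 2.22.
L-asparagine: 0.19 g per 100 mL × 2220 mL ÷ 100 = 4.22 g
ampicillin: dilute stock: 72 µg/mL × 2220 mL ÷ 33800 µg/mL = 4.73 mL
sodium succinate hexahydrate: 15.3 mmol/L × 270.14 g/mol × 2.22 L ÷ 1000 = 9.18 g
potassium chloride: 78.8 mmol/L × 74.5 g/mol × 2.22 L ÷ 1000 = 13.03 g

L-asparagine 4.22 g; ampicillin 4.73 mL; sodium succinate hexahydrate 9.18 g; potassium chloride 13.03 g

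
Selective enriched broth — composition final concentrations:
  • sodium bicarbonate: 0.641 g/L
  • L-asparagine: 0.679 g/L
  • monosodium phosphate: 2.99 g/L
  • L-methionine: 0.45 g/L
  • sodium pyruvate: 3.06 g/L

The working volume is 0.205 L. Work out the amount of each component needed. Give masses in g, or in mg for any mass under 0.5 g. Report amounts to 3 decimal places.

sodium bicarbonate 131.405 mg; L-asparagine 139.195 mg; monosodium phosphate 0.613 g; L-methionine 92.250 mg; sodium pyruvate 0.627 g

Scale factor relative to 1 L: 0.205.
sodium bicarbonate: 0.641 g/L × 0.205 L = 0.131405 g = 131.405 mg
L-asparagine: 0.679 g/L × 0.205 L = 0.139195 g = 139.195 mg
monosodium phosphate: 2.99 g/L × 0.205 L = 0.613 g
L-methionine: 0.45 g/L × 0.205 L = 0.09225 g = 92.250 mg
sodium pyruvate: 3.06 g/L × 0.205 L = 0.627 g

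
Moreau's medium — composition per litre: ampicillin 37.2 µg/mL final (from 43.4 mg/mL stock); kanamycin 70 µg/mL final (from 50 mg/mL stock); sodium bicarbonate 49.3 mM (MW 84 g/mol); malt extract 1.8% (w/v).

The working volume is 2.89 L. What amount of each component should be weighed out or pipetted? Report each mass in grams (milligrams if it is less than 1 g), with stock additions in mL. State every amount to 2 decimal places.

ampicillin 2.48 mL; kanamycin 4.05 mL; sodium bicarbonate 11.97 g; malt extract 52.02 g

Working volume: 2.89 L.
ampicillin: dilute stock: 37.2 µg/mL × 2890 mL ÷ 43400 µg/mL = 2.48 mL
kanamycin: C1V1 = C2V2 → 70 µg/mL × 2890 mL ÷ 50000 µg/mL = 4.05 mL
sodium bicarbonate: 49.3 mmol/L × 84 g/mol × 2.89 L ÷ 1000 = 11.97 g
malt extract: 1.8% w/v = 18 g/L → 18 × 2.89 L = 52.02 g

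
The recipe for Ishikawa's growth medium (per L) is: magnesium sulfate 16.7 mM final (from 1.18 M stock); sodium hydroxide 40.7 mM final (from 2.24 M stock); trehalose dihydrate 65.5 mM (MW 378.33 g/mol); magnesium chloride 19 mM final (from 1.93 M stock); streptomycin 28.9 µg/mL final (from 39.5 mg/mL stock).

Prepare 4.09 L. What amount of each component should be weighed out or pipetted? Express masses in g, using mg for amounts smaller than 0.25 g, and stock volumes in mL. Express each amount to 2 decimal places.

magnesium sulfate 57.88 mL; sodium hydroxide 74.31 mL; trehalose dihydrate 101.35 g; magnesium chloride 40.26 mL; streptomycin 2.99 mL

Scale factor relative to 1 L: 4.09.
magnesium sulfate: C1V1 = C2V2 → 16.7 mM × 4090 mL ÷ 1180 mM = 57.88 mL
sodium hydroxide: V = C2·V2/C1 = 40.7 mM × 4090 mL ÷ 2240 mM = 74.31 mL
trehalose dihydrate: 65.5 mmol/L × 378.33 g/mol × 4.09 L ÷ 1000 = 101.35 g
magnesium chloride: V = C2·V2/C1 = 19 mM × 4090 mL ÷ 1930 mM = 40.26 mL
streptomycin: C1V1 = C2V2 → 28.9 µg/mL × 4090 mL ÷ 39500 µg/mL = 2.99 mL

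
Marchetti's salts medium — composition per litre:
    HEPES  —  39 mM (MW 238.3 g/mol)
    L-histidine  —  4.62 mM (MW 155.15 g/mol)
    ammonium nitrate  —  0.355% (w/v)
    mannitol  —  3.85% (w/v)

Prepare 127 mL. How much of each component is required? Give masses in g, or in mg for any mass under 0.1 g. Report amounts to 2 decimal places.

Working volume: 127 mL = 0.127 L.
HEPES: 39 mmol/L × 238.3 g/mol × 0.127 L ÷ 1000 = 1.18 g
L-histidine: 4.62 mmol/L × 155.15 mg/mmol × 0.127 L = 91.03 mg
ammonium nitrate: 0.355% w/v = 3.55 g/L → 3.55 × 0.127 L = 0.45 g
mannitol: 3.85 g per 100 mL × 127 mL ÷ 100 = 4.89 g

HEPES 1.18 g; L-histidine 91.03 mg; ammonium nitrate 0.45 g; mannitol 4.89 g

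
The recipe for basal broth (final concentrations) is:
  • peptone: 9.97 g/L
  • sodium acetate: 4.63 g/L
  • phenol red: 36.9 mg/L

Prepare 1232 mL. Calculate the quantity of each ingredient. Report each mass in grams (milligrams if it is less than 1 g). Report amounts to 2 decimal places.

peptone 12.28 g; sodium acetate 5.70 g; phenol red 45.46 mg

Working volume: 1232 mL = 1.232 L.
peptone: 9.97 g/L × 1.232 L = 12.28 g
sodium acetate: 4.63 g/L × 1.232 L = 5.70 g
phenol red: 36.9 mg/L × 1.232 L = 45.46 mg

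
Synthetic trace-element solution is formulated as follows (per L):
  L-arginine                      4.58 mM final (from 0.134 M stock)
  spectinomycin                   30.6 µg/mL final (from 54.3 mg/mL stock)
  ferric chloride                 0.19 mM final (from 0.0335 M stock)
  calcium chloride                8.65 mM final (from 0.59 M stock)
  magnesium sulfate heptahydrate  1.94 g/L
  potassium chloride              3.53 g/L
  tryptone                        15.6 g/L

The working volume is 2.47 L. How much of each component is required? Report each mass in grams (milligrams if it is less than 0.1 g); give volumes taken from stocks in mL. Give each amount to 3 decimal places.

Scale factor relative to 1 L: 2.47.
L-arginine: dilute stock: 4.58 mM × 2470 mL ÷ 134 mM = 84.422 mL
spectinomycin: C1V1 = C2V2 → 30.6 µg/mL × 2470 mL ÷ 54300 µg/mL = 1.392 mL
ferric chloride: V = C2·V2/C1 = 0.19 mM × 2470 mL ÷ 33.5 mM = 14.009 mL
calcium chloride: V = C2·V2/C1 = 8.65 mM × 2470 mL ÷ 590 mM = 36.213 mL
magnesium sulfate heptahydrate: 1.94 g/L × 2.47 L = 4.792 g
potassium chloride: 3.53 g/L × 2.47 L = 8.719 g
tryptone: 15.6 g/L × 2.47 L = 38.532 g

L-arginine 84.422 mL; spectinomycin 1.392 mL; ferric chloride 14.009 mL; calcium chloride 36.213 mL; magnesium sulfate heptahydrate 4.792 g; potassium chloride 8.719 g; tryptone 38.532 g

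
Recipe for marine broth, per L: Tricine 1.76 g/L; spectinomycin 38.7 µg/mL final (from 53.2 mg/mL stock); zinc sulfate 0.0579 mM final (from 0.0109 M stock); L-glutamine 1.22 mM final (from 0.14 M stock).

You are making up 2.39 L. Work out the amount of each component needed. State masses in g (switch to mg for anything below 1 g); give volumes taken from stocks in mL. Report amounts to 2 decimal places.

Scale factor relative to 1 L: 2.39.
Tricine: 1.76 g/L × 2.39 L = 4.21 g
spectinomycin: V = C2·V2/C1 = 38.7 µg/mL × 2390 mL ÷ 53200 µg/mL = 1.74 mL
zinc sulfate: dilute stock: 0.0579 mM × 2390 mL ÷ 10.9 mM = 12.70 mL
L-glutamine: V = C2·V2/C1 = 1.22 mM × 2390 mL ÷ 140 mM = 20.83 mL

Tricine 4.21 g; spectinomycin 1.74 mL; zinc sulfate 12.70 mL; L-glutamine 20.83 mL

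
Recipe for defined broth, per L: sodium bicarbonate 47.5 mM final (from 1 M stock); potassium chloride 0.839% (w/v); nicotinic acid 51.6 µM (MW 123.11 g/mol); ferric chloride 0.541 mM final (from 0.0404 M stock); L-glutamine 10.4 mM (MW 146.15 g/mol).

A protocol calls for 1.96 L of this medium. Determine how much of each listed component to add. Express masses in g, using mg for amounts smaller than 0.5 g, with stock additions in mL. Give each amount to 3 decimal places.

sodium bicarbonate 93.100 mL; potassium chloride 16.444 g; nicotinic acid 12.451 mg; ferric chloride 26.247 mL; L-glutamine 2.979 g

Scale factor relative to 1 L: 1.96.
sodium bicarbonate: V = C2·V2/C1 = 47.5 mM × 1960 mL ÷ 1000 mM = 93.100 mL
potassium chloride: 0.839% w/v = 8.39 g/L → 8.39 × 1.96 L = 16.444 g
nicotinic acid: 51.6 µmol/L × 123.11 g/mol × 1.96 L ÷ 1000 = 12.451 mg
ferric chloride: dilute stock: 0.541 mM × 1960 mL ÷ 40.4 mM = 26.247 mL
L-glutamine: 10.4 mmol/L × 146.15 g/mol × 1.96 L ÷ 1000 = 2.979 g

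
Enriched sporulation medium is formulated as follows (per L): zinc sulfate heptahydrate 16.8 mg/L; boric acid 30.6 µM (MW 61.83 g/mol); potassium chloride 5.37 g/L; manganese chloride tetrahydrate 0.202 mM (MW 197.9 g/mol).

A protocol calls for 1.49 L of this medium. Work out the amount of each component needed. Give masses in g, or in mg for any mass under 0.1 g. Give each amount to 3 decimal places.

zinc sulfate heptahydrate 25.032 mg; boric acid 2.819 mg; potassium chloride 8.001 g; manganese chloride tetrahydrate 59.564 mg

Working volume: 1.49 L.
zinc sulfate heptahydrate: 16.8 mg/L × 1.49 L = 25.032 mg
boric acid: 30.6 µmol/L × 61.83 g/mol × 1.49 L ÷ 1000 = 2.819 mg
potassium chloride: 5.37 g/L × 1.49 L = 8.001 g
manganese chloride tetrahydrate: 0.202 mmol/L × 197.9 mg/mmol × 1.49 L = 59.564 mg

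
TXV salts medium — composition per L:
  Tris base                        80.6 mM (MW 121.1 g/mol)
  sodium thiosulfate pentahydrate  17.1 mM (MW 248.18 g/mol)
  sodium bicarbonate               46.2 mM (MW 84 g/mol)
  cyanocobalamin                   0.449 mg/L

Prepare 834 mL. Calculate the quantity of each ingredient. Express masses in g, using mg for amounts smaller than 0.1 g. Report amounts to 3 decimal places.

Tris base 8.140 g; sodium thiosulfate pentahydrate 3.539 g; sodium bicarbonate 3.237 g; cyanocobalamin 0.374 mg

Scale factor relative to 1 L: 0.834.
Tris base: 80.6 mmol/L × 121.1 g/mol × 0.834 L ÷ 1000 = 8.140 g
sodium thiosulfate pentahydrate: 17.1 mmol/L × 248.18 g/mol × 0.834 L ÷ 1000 = 3.539 g
sodium bicarbonate: 46.2 mmol/L × 84 g/mol × 0.834 L ÷ 1000 = 3.237 g
cyanocobalamin: 0.449 mg/L × 0.834 L = 0.374 mg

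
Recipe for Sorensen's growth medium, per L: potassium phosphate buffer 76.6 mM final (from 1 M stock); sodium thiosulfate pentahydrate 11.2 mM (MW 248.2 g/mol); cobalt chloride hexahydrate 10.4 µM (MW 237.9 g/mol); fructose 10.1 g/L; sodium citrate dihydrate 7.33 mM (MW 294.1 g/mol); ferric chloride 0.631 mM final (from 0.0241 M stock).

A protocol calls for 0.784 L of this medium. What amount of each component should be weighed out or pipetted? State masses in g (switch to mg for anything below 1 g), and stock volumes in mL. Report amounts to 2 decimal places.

potassium phosphate buffer 60.05 mL; sodium thiosulfate pentahydrate 2.18 g; cobalt chloride hexahydrate 1.94 mg; fructose 7.92 g; sodium citrate dihydrate 1.69 g; ferric chloride 20.53 mL

Working volume: 0.784 L.
potassium phosphate buffer: dilute stock: 76.6 mM × 784 mL ÷ 1000 mM = 60.05 mL
sodium thiosulfate pentahydrate: 11.2 mmol/L × 248.2 g/mol × 0.784 L ÷ 1000 = 2.18 g
cobalt chloride hexahydrate: 10.4 µmol/L × 237.9 g/mol × 0.784 L ÷ 1000 = 1.94 mg
fructose: 10.1 g/L × 0.784 L = 7.92 g
sodium citrate dihydrate: 7.33 mmol/L × 294.1 g/mol × 0.784 L ÷ 1000 = 1.69 g
ferric chloride: V = C2·V2/C1 = 0.631 mM × 784 mL ÷ 24.1 mM = 20.53 mL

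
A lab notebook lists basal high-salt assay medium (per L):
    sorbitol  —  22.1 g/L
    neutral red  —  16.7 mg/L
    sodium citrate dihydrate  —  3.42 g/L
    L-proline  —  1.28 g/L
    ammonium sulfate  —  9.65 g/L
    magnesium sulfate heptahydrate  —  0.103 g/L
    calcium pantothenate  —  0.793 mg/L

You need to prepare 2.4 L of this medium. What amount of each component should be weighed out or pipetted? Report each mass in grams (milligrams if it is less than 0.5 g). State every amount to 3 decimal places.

Working volume: 2.4 L.
sorbitol: 22.1 g/L × 2.4 L = 53.040 g
neutral red: 16.7 mg/L × 2.4 L = 40.080 mg
sodium citrate dihydrate: 3.42 g/L × 2.4 L = 8.208 g
L-proline: 1.28 g/L × 2.4 L = 3.072 g
ammonium sulfate: 9.65 g/L × 2.4 L = 23.160 g
magnesium sulfate heptahydrate: 0.103 g/L × 2.4 L = 0.2472 g = 247.200 mg
calcium pantothenate: 0.793 mg/L × 2.4 L = 1.903 mg

sorbitol 53.040 g; neutral red 40.080 mg; sodium citrate dihydrate 8.208 g; L-proline 3.072 g; ammonium sulfate 23.160 g; magnesium sulfate heptahydrate 247.200 mg; calcium pantothenate 1.903 mg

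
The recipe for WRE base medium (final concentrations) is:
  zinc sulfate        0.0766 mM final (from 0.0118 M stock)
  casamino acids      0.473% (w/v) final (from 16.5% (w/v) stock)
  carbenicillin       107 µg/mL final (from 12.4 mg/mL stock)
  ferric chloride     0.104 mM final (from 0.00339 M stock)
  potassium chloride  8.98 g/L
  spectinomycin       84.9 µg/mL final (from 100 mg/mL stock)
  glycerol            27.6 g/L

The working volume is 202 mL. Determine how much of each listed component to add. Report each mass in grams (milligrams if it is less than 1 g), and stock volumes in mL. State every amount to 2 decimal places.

zinc sulfate 1.31 mL; casamino acids 5.79 mL; carbenicillin 1.74 mL; ferric chloride 6.20 mL; potassium chloride 1.81 g; spectinomycin 0.17 mL; glycerol 5.58 g

Target volume = 202 mL = 0.202 L.
zinc sulfate: dilute stock: 0.0766 mM × 202 mL ÷ 11.8 mM = 1.31 mL
casamino acids: C1V1 = C2V2 → 0.473% ÷ 16.5% × 202 mL = 5.79 mL
carbenicillin: dilute stock: 107 µg/mL × 202 mL ÷ 12400 µg/mL = 1.74 mL
ferric chloride: C1V1 = C2V2 → 0.104 mM × 202 mL ÷ 3.39 mM = 6.20 mL
potassium chloride: 8.98 g/L × 0.202 L = 1.81 g
spectinomycin: dilute stock: 84.9 µg/mL × 202 mL ÷ 100000 µg/mL = 0.17 mL
glycerol: 27.6 g/L × 0.202 L = 5.58 g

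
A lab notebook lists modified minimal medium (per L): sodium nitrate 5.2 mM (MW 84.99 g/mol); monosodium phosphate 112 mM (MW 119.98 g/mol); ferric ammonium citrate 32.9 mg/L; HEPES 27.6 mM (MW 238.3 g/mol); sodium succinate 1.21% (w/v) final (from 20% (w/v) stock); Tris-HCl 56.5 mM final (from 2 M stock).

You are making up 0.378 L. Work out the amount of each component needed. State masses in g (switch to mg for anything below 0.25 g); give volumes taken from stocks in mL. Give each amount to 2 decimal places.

sodium nitrate 167.06 mg; monosodium phosphate 5.08 g; ferric ammonium citrate 12.44 mg; HEPES 2.49 g; sodium succinate 22.87 mL; Tris-HCl 10.68 mL

Working volume: 0.378 L.
sodium nitrate: 5.2 mmol/L × 84.99 mg/mmol × 0.378 L = 167.06 mg
monosodium phosphate: 112 mmol/L × 119.98 g/mol × 0.378 L ÷ 1000 = 5.08 g
ferric ammonium citrate: 32.9 mg/L × 0.378 L = 12.44 mg
HEPES: 27.6 mmol/L × 238.3 g/mol × 0.378 L ÷ 1000 = 2.49 g
sodium succinate: dilute stock: 1.21% ÷ 20% × 378 mL = 22.87 mL
Tris-HCl: dilute stock: 56.5 mM × 378 mL ÷ 2000 mM = 10.68 mL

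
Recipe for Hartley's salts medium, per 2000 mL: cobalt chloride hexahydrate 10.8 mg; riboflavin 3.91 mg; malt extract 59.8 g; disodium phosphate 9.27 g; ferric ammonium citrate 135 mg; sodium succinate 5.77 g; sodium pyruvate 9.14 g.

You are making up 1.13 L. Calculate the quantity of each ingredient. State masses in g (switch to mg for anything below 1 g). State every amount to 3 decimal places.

Ratio of target to recipe volume: 1130 / 2000 = 0.565.
cobalt chloride hexahydrate: 10.8 mg × (1130 mL / 2000 mL) = 6.102 mg
riboflavin: 3.91 mg × (1130 mL / 2000 mL) = 2.209 mg
malt extract: 59.8 g × (1130 mL / 2000 mL) = 33.787 g
disodium phosphate: 9.27 g × (1130 mL / 2000 mL) = 5.238 g
ferric ammonium citrate: 135 mg × (1130 mL / 2000 mL) = 76.275 mg
sodium succinate: 5.77 g × (1130 mL / 2000 mL) = 3.260 g
sodium pyruvate: 9.14 g × (1130 mL / 2000 mL) = 5.164 g

cobalt chloride hexahydrate 6.102 mg; riboflavin 2.209 mg; malt extract 33.787 g; disodium phosphate 5.238 g; ferric ammonium citrate 76.275 mg; sodium succinate 3.260 g; sodium pyruvate 5.164 g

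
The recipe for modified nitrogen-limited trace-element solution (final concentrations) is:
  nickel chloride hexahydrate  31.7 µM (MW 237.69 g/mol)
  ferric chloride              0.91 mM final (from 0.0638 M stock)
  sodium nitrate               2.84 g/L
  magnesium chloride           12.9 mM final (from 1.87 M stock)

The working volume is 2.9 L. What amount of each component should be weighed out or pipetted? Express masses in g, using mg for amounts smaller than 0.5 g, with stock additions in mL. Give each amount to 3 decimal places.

nickel chloride hexahydrate 21.851 mg; ferric chloride 41.364 mL; sodium nitrate 8.236 g; magnesium chloride 20.005 mL

Working volume: 2.9 L.
nickel chloride hexahydrate: 31.7 µmol/L × 237.69 g/mol × 2.9 L ÷ 1000 = 21.851 mg
ferric chloride: dilute stock: 0.91 mM × 2900 mL ÷ 63.8 mM = 41.364 mL
sodium nitrate: 2.84 g/L × 2.9 L = 8.236 g
magnesium chloride: V = C2·V2/C1 = 12.9 mM × 2900 mL ÷ 1870 mM = 20.005 mL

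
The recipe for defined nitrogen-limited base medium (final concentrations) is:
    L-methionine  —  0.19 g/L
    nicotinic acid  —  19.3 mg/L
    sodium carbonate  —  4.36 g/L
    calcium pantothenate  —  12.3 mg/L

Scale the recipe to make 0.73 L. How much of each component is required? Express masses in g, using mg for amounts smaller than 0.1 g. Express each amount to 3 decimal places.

L-methionine 0.139 g; nicotinic acid 14.089 mg; sodium carbonate 3.183 g; calcium pantothenate 8.979 mg

Working volume: 0.73 L.
L-methionine: 0.19 g/L × 0.73 L = 0.139 g
nicotinic acid: 19.3 mg/L × 0.73 L = 14.089 mg
sodium carbonate: 4.36 g/L × 0.73 L = 3.183 g
calcium pantothenate: 12.3 mg/L × 0.73 L = 8.979 mg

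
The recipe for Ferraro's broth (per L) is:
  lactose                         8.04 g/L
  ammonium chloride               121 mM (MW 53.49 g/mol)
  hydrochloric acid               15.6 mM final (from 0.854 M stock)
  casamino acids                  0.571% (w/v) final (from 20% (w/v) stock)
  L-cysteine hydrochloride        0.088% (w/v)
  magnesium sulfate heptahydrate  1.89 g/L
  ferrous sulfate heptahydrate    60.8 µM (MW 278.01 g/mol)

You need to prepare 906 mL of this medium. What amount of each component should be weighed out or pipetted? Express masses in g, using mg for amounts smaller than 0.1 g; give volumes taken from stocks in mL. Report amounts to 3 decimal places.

lactose 7.284 g; ammonium chloride 5.864 g; hydrochloric acid 16.550 mL; casamino acids 25.866 mL; L-cysteine hydrochloride 0.797 g; magnesium sulfate heptahydrate 1.712 g; ferrous sulfate heptahydrate 15.314 mg

Working volume: 906 mL = 0.906 L.
lactose: 8.04 g/L × 0.906 L = 7.284 g
ammonium chloride: 121 mmol/L × 53.49 g/mol × 0.906 L ÷ 1000 = 5.864 g
hydrochloric acid: V = C2·V2/C1 = 15.6 mM × 906 mL ÷ 854 mM = 16.550 mL
casamino acids: C1V1 = C2V2 → 0.571% ÷ 20% × 906 mL = 25.866 mL
L-cysteine hydrochloride: 0.088 g per 100 mL × 906 mL ÷ 100 = 0.797 g
magnesium sulfate heptahydrate: 1.89 g/L × 0.906 L = 1.712 g
ferrous sulfate heptahydrate: 60.8 µmol/L × 278.01 g/mol × 0.906 L ÷ 1000 = 15.314 mg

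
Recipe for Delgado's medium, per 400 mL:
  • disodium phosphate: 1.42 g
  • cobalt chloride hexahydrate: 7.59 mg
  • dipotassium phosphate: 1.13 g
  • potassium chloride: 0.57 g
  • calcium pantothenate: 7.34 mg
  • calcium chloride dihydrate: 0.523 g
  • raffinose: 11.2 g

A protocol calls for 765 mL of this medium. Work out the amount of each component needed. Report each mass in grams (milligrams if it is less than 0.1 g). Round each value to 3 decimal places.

disodium phosphate 2.716 g; cobalt chloride hexahydrate 14.516 mg; dipotassium phosphate 2.161 g; potassium chloride 1.090 g; calcium pantothenate 14.038 mg; calcium chloride dihydrate 1.000 g; raffinose 21.420 g

Ratio of target to recipe volume: 765 / 400 = 1.9125.
disodium phosphate: 1.42 g × (765 mL / 400 mL) = 2.716 g
cobalt chloride hexahydrate: 7.59 mg × (765 mL / 400 mL) = 14.516 mg
dipotassium phosphate: 1.13 g × (765 mL / 400 mL) = 2.161 g
potassium chloride: 0.57 g × (765 mL / 400 mL) = 1.090 g
calcium pantothenate: 7.34 mg × (765 mL / 400 mL) = 14.038 mg
calcium chloride dihydrate: 0.523 g × (765 mL / 400 mL) = 1.000 g
raffinose: 11.2 g × (765 mL / 400 mL) = 21.420 g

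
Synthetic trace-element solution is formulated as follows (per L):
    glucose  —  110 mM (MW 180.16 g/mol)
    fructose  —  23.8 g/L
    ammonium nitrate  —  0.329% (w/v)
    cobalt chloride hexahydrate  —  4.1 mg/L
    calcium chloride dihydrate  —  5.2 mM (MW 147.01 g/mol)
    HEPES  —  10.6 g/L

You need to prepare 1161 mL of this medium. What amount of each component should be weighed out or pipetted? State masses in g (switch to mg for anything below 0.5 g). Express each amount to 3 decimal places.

Scale factor relative to 1 L: 1.161.
glucose: 110 mmol/L × 180.16 g/mol × 1.161 L ÷ 1000 = 23.008 g
fructose: 23.8 g/L × 1.161 L = 27.632 g
ammonium nitrate: 0.329% w/v = 3.29 g/L → 3.29 × 1.161 L = 3.820 g
cobalt chloride hexahydrate: 4.1 mg/L × 1.161 L = 4.760 mg
calcium chloride dihydrate: 5.2 mmol/L × 147.01 g/mol × 1.161 L ÷ 1000 = 0.888 g
HEPES: 10.6 g/L × 1.161 L = 12.307 g

glucose 23.008 g; fructose 27.632 g; ammonium nitrate 3.820 g; cobalt chloride hexahydrate 4.760 mg; calcium chloride dihydrate 0.888 g; HEPES 12.307 g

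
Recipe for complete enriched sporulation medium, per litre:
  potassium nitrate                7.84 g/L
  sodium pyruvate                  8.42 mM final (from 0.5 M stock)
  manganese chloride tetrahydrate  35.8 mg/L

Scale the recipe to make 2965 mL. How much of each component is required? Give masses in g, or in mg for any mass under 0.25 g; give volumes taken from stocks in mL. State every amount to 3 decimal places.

potassium nitrate 23.246 g; sodium pyruvate 49.931 mL; manganese chloride tetrahydrate 106.147 mg

Working volume: 2965 mL = 2.965 L.
potassium nitrate: 7.84 g/L × 2.965 L = 23.246 g
sodium pyruvate: C1V1 = C2V2 → 8.42 mM × 2965 mL ÷ 500 mM = 49.931 mL
manganese chloride tetrahydrate: 35.8 mg/L × 2.965 L = 106.147 mg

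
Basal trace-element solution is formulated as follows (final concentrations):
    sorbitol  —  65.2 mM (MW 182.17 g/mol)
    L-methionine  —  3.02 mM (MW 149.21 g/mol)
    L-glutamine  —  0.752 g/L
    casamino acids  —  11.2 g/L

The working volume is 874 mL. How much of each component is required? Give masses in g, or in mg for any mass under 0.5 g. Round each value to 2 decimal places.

Working volume: 874 mL = 0.874 L.
sorbitol: 65.2 mmol/L × 182.17 g/mol × 0.874 L ÷ 1000 = 10.38 g
L-methionine: 3.02 mmol/L × 149.21 mg/mmol × 0.874 L = 393.84 mg
L-glutamine: 0.752 g/L × 0.874 L = 0.66 g
casamino acids: 11.2 g/L × 0.874 L = 9.79 g

sorbitol 10.38 g; L-methionine 393.84 mg; L-glutamine 0.66 g; casamino acids 9.79 g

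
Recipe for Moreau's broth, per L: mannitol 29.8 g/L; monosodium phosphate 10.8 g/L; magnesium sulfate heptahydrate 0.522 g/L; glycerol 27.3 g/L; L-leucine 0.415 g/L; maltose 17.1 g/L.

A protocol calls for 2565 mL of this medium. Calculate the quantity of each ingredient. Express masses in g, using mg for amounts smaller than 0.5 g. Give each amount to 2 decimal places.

Working volume: 2565 mL = 2.565 L.
mannitol: 29.8 g/L × 2.565 L = 76.44 g
monosodium phosphate: 10.8 g/L × 2.565 L = 27.70 g
magnesium sulfate heptahydrate: 0.522 g/L × 2.565 L = 1.34 g
glycerol: 27.3 g/L × 2.565 L = 70.02 g
L-leucine: 0.415 g/L × 2.565 L = 1.06 g
maltose: 17.1 g/L × 2.565 L = 43.86 g

mannitol 76.44 g; monosodium phosphate 27.70 g; magnesium sulfate heptahydrate 1.34 g; glycerol 70.02 g; L-leucine 1.06 g; maltose 43.86 g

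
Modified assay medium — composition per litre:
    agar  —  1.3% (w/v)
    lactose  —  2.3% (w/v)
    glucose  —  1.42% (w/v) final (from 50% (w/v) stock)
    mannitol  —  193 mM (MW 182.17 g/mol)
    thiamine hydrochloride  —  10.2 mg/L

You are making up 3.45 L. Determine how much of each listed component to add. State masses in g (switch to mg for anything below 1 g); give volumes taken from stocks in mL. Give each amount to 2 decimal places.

agar 44.85 g; lactose 79.35 g; glucose 97.98 mL; mannitol 121.30 g; thiamine hydrochloride 35.19 mg

Scale factor relative to 1 L: 3.45.
agar: 1.3% w/v = 13 g/L → 13 × 3.45 L = 44.85 g
lactose: 2.3 g per 100 mL × 3450 mL ÷ 100 = 79.35 g
glucose: V = C2·V2/C1 = 1.42% ÷ 50% × 3450 mL = 97.98 mL
mannitol: 193 mmol/L × 182.17 g/mol × 3.45 L ÷ 1000 = 121.30 g
thiamine hydrochloride: 10.2 mg/L × 3.45 L = 35.19 mg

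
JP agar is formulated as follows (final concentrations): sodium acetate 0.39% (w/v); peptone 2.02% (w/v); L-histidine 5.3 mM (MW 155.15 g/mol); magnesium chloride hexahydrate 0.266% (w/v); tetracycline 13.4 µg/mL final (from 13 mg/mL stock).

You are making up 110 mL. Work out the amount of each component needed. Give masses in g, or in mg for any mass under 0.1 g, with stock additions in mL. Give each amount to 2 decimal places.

sodium acetate 0.43 g; peptone 2.22 g; L-histidine 90.45 mg; magnesium chloride hexahydrate 0.29 g; tetracycline 0.11 mL

Target volume = 110 mL = 0.11 L.
sodium acetate: 0.39% w/v = 3.9 g/L → 3.9 × 0.11 L = 0.43 g
peptone: 2.02 g per 100 mL × 110 mL ÷ 100 = 2.22 g
L-histidine: 5.3 mmol/L × 155.15 mg/mmol × 0.11 L = 90.45 mg
magnesium chloride hexahydrate: 0.266% w/v = 2.66 g/L → 2.66 × 0.11 L = 0.29 g
tetracycline: dilute stock: 13.4 µg/mL × 110 mL ÷ 13000 µg/mL = 0.11 mL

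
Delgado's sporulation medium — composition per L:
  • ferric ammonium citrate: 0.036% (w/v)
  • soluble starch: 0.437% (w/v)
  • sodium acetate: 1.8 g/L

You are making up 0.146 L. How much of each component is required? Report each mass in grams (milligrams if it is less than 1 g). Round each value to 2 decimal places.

Scale factor relative to 1 L: 0.146.
ferric ammonium citrate: 0.036% w/v = 0.36 g/L → 0.36 × 0.146 L = 0.05256 g = 52.56 mg
soluble starch: 0.437 g per 100 mL × 146 mL ÷ 100 = 0.63802 g = 638.02 mg
sodium acetate: 1.8 g/L × 0.146 L = 0.2628 g = 262.80 mg

ferric ammonium citrate 52.56 mg; soluble starch 638.02 mg; sodium acetate 262.80 mg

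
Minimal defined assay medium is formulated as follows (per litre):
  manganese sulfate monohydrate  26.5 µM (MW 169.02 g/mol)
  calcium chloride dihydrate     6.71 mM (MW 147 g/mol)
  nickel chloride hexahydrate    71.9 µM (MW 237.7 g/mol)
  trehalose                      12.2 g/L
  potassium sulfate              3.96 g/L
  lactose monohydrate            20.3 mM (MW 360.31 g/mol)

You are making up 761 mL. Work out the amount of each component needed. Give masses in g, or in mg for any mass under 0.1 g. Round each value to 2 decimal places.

manganese sulfate monohydrate 3.41 mg; calcium chloride dihydrate 0.75 g; nickel chloride hexahydrate 13.01 mg; trehalose 9.28 g; potassium sulfate 3.01 g; lactose monohydrate 5.57 g

Working volume: 761 mL = 0.761 L.
manganese sulfate monohydrate: 26.5 µmol/L × 169.02 g/mol × 0.761 L ÷ 1000 = 3.41 mg
calcium chloride dihydrate: 6.71 mmol/L × 147 g/mol × 0.761 L ÷ 1000 = 0.75 g
nickel chloride hexahydrate: 71.9 µmol/L × 237.7 g/mol × 0.761 L ÷ 1000 = 13.01 mg
trehalose: 12.2 g/L × 0.761 L = 9.28 g
potassium sulfate: 3.96 g/L × 0.761 L = 3.01 g
lactose monohydrate: 20.3 mmol/L × 360.31 g/mol × 0.761 L ÷ 1000 = 5.57 g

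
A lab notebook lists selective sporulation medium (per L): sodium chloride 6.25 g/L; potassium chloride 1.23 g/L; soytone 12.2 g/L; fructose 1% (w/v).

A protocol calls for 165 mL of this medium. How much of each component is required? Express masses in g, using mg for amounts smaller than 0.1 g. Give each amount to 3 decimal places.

Scale factor relative to 1 L: 0.165.
sodium chloride: 6.25 g/L × 0.165 L = 1.031 g
potassium chloride: 1.23 g/L × 0.165 L = 0.203 g
soytone: 12.2 g/L × 0.165 L = 2.013 g
fructose: 1 g per 100 mL × 165 mL ÷ 100 = 1.650 g

sodium chloride 1.031 g; potassium chloride 0.203 g; soytone 2.013 g; fructose 1.650 g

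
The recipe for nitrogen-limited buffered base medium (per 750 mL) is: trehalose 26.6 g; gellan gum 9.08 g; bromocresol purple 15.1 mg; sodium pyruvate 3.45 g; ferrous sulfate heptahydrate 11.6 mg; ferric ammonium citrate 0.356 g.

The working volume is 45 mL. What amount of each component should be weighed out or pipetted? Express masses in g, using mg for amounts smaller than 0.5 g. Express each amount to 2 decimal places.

trehalose 1.60 g; gellan gum 0.54 g; bromocresol purple 0.91 mg; sodium pyruvate 207.00 mg; ferrous sulfate heptahydrate 0.70 mg; ferric ammonium citrate 21.36 mg

Ratio of target to recipe volume: 45 / 750 = 0.06.
trehalose: 26.6 g × (45 mL / 750 mL) = 1.60 g
gellan gum: 9.08 g × (45 mL / 750 mL) = 0.54 g
bromocresol purple: 15.1 mg × (45 mL / 750 mL) = 0.91 mg
sodium pyruvate: 3.45 g × (45 mL / 750 mL) = 0.207 g = 207.00 mg
ferrous sulfate heptahydrate: 11.6 mg × (45 mL / 750 mL) = 0.70 mg
ferric ammonium citrate: 0.356 g × (45 mL / 750 mL) = 0.02136 g = 21.36 mg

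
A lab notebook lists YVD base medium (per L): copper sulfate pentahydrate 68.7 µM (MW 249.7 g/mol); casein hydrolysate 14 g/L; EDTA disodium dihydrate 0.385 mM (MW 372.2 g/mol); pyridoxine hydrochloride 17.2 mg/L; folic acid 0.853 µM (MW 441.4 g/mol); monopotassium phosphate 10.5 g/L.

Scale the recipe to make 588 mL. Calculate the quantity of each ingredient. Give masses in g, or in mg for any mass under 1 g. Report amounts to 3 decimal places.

Working volume: 588 mL = 0.588 L.
copper sulfate pentahydrate: 68.7 µmol/L × 249.7 g/mol × 0.588 L ÷ 1000 = 10.087 mg
casein hydrolysate: 14 g/L × 0.588 L = 8.232 g
EDTA disodium dihydrate: 0.385 mmol/L × 372.2 mg/mmol × 0.588 L = 84.259 mg
pyridoxine hydrochloride: 17.2 mg/L × 0.588 L = 10.114 mg
folic acid: 0.853 µmol/L × 441.4 g/mol × 0.588 L ÷ 1000 = 0.221 mg
monopotassium phosphate: 10.5 g/L × 0.588 L = 6.174 g

copper sulfate pentahydrate 10.087 mg; casein hydrolysate 8.232 g; EDTA disodium dihydrate 84.259 mg; pyridoxine hydrochloride 10.114 mg; folic acid 0.221 mg; monopotassium phosphate 6.174 g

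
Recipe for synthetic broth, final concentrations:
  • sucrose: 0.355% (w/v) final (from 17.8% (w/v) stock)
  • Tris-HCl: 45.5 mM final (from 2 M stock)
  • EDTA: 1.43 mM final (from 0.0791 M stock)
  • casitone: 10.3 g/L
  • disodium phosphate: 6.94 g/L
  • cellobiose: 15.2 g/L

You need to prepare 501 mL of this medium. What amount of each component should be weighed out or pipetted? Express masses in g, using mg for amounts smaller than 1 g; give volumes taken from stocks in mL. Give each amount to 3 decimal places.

sucrose 9.992 mL; Tris-HCl 11.398 mL; EDTA 9.057 mL; casitone 5.160 g; disodium phosphate 3.477 g; cellobiose 7.615 g

Scale factor relative to 1 L: 0.501.
sucrose: V = C2·V2/C1 = 0.355% ÷ 17.8% × 501 mL = 9.992 mL
Tris-HCl: dilute stock: 45.5 mM × 501 mL ÷ 2000 mM = 11.398 mL
EDTA: C1V1 = C2V2 → 1.43 mM × 501 mL ÷ 79.1 mM = 9.057 mL
casitone: 10.3 g/L × 0.501 L = 5.160 g
disodium phosphate: 6.94 g/L × 0.501 L = 3.477 g
cellobiose: 15.2 g/L × 0.501 L = 7.615 g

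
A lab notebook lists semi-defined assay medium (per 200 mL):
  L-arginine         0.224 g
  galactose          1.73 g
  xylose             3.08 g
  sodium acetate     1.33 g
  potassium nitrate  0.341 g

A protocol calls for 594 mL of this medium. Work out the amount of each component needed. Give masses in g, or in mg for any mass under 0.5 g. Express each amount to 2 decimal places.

Scale factor = 594 mL / 200 mL = 2.97.
L-arginine: 0.224 g × (594 mL / 200 mL) = 0.67 g
galactose: 1.73 g × (594 mL / 200 mL) = 5.14 g
xylose: 3.08 g × (594 mL / 200 mL) = 9.15 g
sodium acetate: 1.33 g × (594 mL / 200 mL) = 3.95 g
potassium nitrate: 0.341 g × (594 mL / 200 mL) = 1.01 g

L-arginine 0.67 g; galactose 5.14 g; xylose 9.15 g; sodium acetate 3.95 g; potassium nitrate 1.01 g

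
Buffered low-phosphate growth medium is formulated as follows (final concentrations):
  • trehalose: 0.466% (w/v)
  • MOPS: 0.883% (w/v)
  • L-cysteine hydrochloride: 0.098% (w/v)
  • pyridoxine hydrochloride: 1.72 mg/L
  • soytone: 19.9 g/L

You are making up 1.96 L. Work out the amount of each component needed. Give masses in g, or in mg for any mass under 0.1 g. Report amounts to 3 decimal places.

trehalose 9.134 g; MOPS 17.307 g; L-cysteine hydrochloride 1.921 g; pyridoxine hydrochloride 3.371 mg; soytone 39.004 g

Scale factor relative to 1 L: 1.96.
trehalose: 0.466% w/v = 4.66 g/L → 4.66 × 1.96 L = 9.134 g
MOPS: 0.883% w/v = 8.83 g/L → 8.83 × 1.96 L = 17.307 g
L-cysteine hydrochloride: 0.098% w/v = 0.98 g/L → 0.98 × 1.96 L = 1.921 g
pyridoxine hydrochloride: 1.72 mg/L × 1.96 L = 3.371 mg
soytone: 19.9 g/L × 1.96 L = 39.004 g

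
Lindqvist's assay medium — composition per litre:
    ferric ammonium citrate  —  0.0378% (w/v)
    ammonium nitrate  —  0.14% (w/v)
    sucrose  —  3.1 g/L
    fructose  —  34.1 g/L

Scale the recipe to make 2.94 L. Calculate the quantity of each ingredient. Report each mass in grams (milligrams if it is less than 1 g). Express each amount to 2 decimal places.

ferric ammonium citrate 1.11 g; ammonium nitrate 4.12 g; sucrose 9.11 g; fructose 100.25 g

Working volume: 2.94 L.
ferric ammonium citrate: 0.0378% w/v = 0.378 g/L → 0.378 × 2.94 L = 1.11 g
ammonium nitrate: 0.14% w/v = 1.4 g/L → 1.4 × 2.94 L = 4.12 g
sucrose: 3.1 g/L × 2.94 L = 9.11 g
fructose: 34.1 g/L × 2.94 L = 100.25 g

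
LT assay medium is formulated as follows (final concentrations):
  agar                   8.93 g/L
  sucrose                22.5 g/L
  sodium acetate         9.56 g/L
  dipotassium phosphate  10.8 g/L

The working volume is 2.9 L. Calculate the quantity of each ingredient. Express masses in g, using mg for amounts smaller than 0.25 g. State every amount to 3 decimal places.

agar 25.897 g; sucrose 65.250 g; sodium acetate 27.724 g; dipotassium phosphate 31.320 g

Scale factor relative to 1 L: 2.9.
agar: 8.93 g/L × 2.9 L = 25.897 g
sucrose: 22.5 g/L × 2.9 L = 65.250 g
sodium acetate: 9.56 g/L × 2.9 L = 27.724 g
dipotassium phosphate: 10.8 g/L × 2.9 L = 31.320 g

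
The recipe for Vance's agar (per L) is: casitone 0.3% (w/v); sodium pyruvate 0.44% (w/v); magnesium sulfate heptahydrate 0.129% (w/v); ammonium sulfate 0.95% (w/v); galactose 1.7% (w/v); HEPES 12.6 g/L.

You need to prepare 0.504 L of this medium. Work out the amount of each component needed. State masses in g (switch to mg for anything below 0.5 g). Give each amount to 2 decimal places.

casitone 1.51 g; sodium pyruvate 2.22 g; magnesium sulfate heptahydrate 0.65 g; ammonium sulfate 4.79 g; galactose 8.57 g; HEPES 6.35 g

Working volume: 0.504 L.
casitone: 0.3 g per 100 mL × 504 mL ÷ 100 = 1.51 g
sodium pyruvate: 0.44 g per 100 mL × 504 mL ÷ 100 = 2.22 g
magnesium sulfate heptahydrate: 0.129% w/v = 1.29 g/L → 1.29 × 0.504 L = 0.65 g
ammonium sulfate: 0.95% w/v = 9.5 g/L → 9.5 × 0.504 L = 4.79 g
galactose: 1.7% w/v = 17 g/L → 17 × 0.504 L = 8.57 g
HEPES: 12.6 g/L × 0.504 L = 6.35 g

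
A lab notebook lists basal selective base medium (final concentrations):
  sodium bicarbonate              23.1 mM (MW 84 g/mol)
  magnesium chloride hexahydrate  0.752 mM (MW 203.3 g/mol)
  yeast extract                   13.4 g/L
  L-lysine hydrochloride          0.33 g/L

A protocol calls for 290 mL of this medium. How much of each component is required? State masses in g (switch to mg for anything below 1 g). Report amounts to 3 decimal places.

sodium bicarbonate 562.716 mg; magnesium chloride hexahydrate 44.336 mg; yeast extract 3.886 g; L-lysine hydrochloride 95.700 mg

Scale factor relative to 1 L: 0.29.
sodium bicarbonate: 23.1 mmol/L × 84 mg/mmol × 0.29 L = 562.716 mg
magnesium chloride hexahydrate: 0.752 mmol/L × 203.3 mg/mmol × 0.29 L = 44.336 mg
yeast extract: 13.4 g/L × 0.29 L = 3.886 g
L-lysine hydrochloride: 0.33 g/L × 0.29 L = 0.0957 g = 95.700 mg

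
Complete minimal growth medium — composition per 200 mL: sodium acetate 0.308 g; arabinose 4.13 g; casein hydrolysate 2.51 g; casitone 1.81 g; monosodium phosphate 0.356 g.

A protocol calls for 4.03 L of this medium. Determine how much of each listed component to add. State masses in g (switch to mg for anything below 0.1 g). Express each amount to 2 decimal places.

sodium acetate 6.21 g; arabinose 83.22 g; casein hydrolysate 50.58 g; casitone 36.47 g; monosodium phosphate 7.17 g

Scale factor = 4030 mL / 200 mL = 20.15.
sodium acetate: 0.308 g × (4030 mL / 200 mL) = 6.21 g
arabinose: 4.13 g × (4030 mL / 200 mL) = 83.22 g
casein hydrolysate: 2.51 g × (4030 mL / 200 mL) = 50.58 g
casitone: 1.81 g × (4030 mL / 200 mL) = 36.47 g
monosodium phosphate: 0.356 g × (4030 mL / 200 mL) = 7.17 g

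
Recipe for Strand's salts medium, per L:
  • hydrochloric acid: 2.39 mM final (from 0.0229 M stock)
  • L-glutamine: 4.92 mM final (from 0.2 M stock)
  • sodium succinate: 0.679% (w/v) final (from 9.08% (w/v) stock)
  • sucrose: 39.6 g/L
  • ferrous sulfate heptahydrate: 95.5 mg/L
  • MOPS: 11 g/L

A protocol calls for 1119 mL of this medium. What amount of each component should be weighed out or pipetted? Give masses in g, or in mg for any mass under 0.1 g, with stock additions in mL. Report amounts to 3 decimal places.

hydrochloric acid 116.786 mL; L-glutamine 27.527 mL; sodium succinate 83.679 mL; sucrose 44.312 g; ferrous sulfate heptahydrate 0.107 g; MOPS 12.309 g

Target volume = 1119 mL = 1.119 L.
hydrochloric acid: V = C2·V2/C1 = 2.39 mM × 1119 mL ÷ 22.9 mM = 116.786 mL
L-glutamine: dilute stock: 4.92 mM × 1119 mL ÷ 200 mM = 27.527 mL
sodium succinate: dilute stock: 0.679% ÷ 9.08% × 1119 mL = 83.679 mL
sucrose: 39.6 g/L × 1.119 L = 44.312 g
ferrous sulfate heptahydrate: 95.5 mg/L × 1.119 L = 106.864 mg = 0.107 g
MOPS: 11 g/L × 1.119 L = 12.309 g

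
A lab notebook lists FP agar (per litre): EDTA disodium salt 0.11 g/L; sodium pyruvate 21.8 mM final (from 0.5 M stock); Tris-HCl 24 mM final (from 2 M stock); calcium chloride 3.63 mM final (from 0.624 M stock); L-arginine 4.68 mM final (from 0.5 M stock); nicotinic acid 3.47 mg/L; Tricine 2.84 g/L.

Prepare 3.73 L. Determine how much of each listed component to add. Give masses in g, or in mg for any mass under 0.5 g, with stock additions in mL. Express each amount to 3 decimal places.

EDTA disodium salt 410.300 mg; sodium pyruvate 162.628 mL; Tris-HCl 44.760 mL; calcium chloride 21.699 mL; L-arginine 34.913 mL; nicotinic acid 12.943 mg; Tricine 10.593 g

Working volume: 3.73 L.
EDTA disodium salt: 0.11 g/L × 3.73 L = 0.4103 g = 410.300 mg
sodium pyruvate: V = C2·V2/C1 = 21.8 mM × 3730 mL ÷ 500 mM = 162.628 mL
Tris-HCl: dilute stock: 24 mM × 3730 mL ÷ 2000 mM = 44.760 mL
calcium chloride: V = C2·V2/C1 = 3.63 mM × 3730 mL ÷ 624 mM = 21.699 mL
L-arginine: C1V1 = C2V2 → 4.68 mM × 3730 mL ÷ 500 mM = 34.913 mL
nicotinic acid: 3.47 mg/L × 3.73 L = 12.943 mg
Tricine: 2.84 g/L × 3.73 L = 10.593 g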